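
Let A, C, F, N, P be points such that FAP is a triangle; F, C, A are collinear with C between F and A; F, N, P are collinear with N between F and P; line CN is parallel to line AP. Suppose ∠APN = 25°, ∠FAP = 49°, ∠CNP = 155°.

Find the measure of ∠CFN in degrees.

∠CFN = 106°

1. ∠APF = 25°  [N on ray PF]
2. ∠AFP = 106°  [△FAP]
3. ∠CFN = 106°  [C on FA, N on FP]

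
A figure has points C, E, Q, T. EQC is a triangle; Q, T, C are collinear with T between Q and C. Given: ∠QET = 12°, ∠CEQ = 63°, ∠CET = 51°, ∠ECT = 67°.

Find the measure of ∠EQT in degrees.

1. ∠CTE = 62°  [△ETC]
2. ∠ETQ = 118°  [linear pair at T on QC]
3. ∠EQT = 50°  [△EQT]

∠EQT = 50°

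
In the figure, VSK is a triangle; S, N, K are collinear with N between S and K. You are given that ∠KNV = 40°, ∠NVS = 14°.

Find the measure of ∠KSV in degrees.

1. ∠SNV = 140°  [linear pair at N on SK]
2. ∠NSV = 26°  [△VSN]
3. ∠KSV = 26°  [N on ray SK]

∠KSV = 26°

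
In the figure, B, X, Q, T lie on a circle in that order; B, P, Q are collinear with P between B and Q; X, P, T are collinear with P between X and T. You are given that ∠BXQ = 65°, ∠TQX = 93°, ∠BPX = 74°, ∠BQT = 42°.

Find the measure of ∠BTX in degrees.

1. ∠TBX = 87°  [cyclic BXQT, opposite ∠B+∠Q]
2. ∠BXT = 42°  [same arc BT]
3. ∠BTX = 51°  [△BXT]

∠BTX = 51°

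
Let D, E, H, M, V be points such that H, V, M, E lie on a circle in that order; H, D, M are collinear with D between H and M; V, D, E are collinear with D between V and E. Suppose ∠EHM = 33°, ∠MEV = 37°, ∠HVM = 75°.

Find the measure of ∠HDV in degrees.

∠HDV = 101°

1. ∠EVM = 33°  [same arc ME]
2. ∠MHV = 37°  [same arc VM]
3. ∠HMV = 68°  [△HVM]
4. ∠MDV = 79°  [△VDM]
5. ∠HDV = 101°  [linear pair at D on HM]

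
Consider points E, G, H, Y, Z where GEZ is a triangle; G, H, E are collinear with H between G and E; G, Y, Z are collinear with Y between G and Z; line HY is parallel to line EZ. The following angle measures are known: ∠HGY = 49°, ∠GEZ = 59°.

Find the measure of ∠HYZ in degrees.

∠HYZ = 108°

1. ∠EGZ = 49°  [H on GE, Y on GZ]
2. ∠EZG = 72°  [△GEZ]
3. ∠GYH = 72°  [HY∥EZ, corresponding at Y]
4. ∠HYZ = 108°  [linear pair at Y on GZ]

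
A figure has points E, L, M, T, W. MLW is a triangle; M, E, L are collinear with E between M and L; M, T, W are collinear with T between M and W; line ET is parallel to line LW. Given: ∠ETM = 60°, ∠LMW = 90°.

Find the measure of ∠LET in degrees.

1. ∠LWM = 60°  [ET∥LW, corresponding at T]
2. ∠MLW = 30°  [△MLW]
3. ∠MET = 30°  [ET∥LW, corresponding at E]
4. ∠LET = 150°  [linear pair at E on ML]

∠LET = 150°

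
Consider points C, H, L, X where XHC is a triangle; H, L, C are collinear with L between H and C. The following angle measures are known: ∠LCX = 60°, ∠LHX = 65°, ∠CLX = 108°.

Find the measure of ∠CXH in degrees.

1. ∠HCX = 60°  [L on ray CH]
2. ∠CHX = 65°  [L on ray HC]
3. ∠CXH = 55°  [△XHC]

∠CXH = 55°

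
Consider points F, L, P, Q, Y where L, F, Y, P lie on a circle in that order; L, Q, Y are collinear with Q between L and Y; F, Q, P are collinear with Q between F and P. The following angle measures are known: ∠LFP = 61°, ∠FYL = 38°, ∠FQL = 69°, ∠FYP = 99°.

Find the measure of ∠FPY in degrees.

1. ∠LYP = 61°  [same arc LP]
2. ∠PQY = 69°  [vertical angles at Q]
3. ∠FPY = 50°  [△YQP]

∠FPY = 50°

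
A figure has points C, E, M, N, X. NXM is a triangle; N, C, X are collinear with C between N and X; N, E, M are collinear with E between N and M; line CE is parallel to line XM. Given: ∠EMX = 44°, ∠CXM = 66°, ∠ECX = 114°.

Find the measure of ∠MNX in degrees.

1. ∠NMX = 44°  [E on ray MN]
2. ∠MXN = 66°  [C on ray XN]
3. ∠MNX = 70°  [△NXM]

∠MNX = 70°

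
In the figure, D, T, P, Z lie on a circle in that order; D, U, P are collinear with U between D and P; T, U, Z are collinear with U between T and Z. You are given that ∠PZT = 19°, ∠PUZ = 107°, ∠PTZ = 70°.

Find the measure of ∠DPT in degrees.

1. ∠DUT = 107°  [vertical angles at U]
2. ∠PUT = 73°  [linear pair at U on DP]
3. ∠DPT = 37°  [△TUP]

∠DPT = 37°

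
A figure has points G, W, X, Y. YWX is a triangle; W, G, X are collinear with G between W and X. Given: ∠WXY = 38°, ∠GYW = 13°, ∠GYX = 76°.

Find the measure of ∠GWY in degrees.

1. ∠GXY = 38°  [G on ray XW]
2. ∠XGY = 66°  [△YGX]
3. ∠WGY = 114°  [linear pair at G on WX]
4. ∠GWY = 53°  [△YWG]

∠GWY = 53°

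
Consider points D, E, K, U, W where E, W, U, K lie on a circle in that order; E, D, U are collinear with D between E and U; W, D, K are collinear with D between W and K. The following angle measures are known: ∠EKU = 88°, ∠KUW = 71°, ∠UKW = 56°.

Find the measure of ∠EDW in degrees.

1. ∠EWU = 92°  [cyclic EWUK, opposite ∠W+∠K]
2. ∠KWU = 53°  [△WUK]
3. ∠UEW = 56°  [same arc WU]
4. ∠EUW = 32°  [△EWU]
5. ∠UDW = 95°  [△WDU]
6. ∠EDW = 85°  [linear pair at D on EU]

∠EDW = 85°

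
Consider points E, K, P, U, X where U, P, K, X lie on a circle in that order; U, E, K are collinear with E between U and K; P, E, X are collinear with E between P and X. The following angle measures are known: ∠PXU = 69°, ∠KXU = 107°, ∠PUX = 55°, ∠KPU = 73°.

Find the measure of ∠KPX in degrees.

∠KPX = 17°

1. ∠PKU = 69°  [same arc UP]
2. ∠PKX = 125°  [cyclic UPKX, opposite ∠U+∠K]
3. ∠KUP = 38°  [△UPK]
4. ∠KXP = 38°  [same arc PK]
5. ∠KPX = 17°  [△PKX]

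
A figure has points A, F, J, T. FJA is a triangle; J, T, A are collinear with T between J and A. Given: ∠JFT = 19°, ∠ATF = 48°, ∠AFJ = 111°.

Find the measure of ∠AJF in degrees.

∠AJF = 29°

1. ∠FTJ = 132°  [linear pair at T on JA]
2. ∠FJT = 29°  [△FJT]
3. ∠AJF = 29°  [T on ray JA]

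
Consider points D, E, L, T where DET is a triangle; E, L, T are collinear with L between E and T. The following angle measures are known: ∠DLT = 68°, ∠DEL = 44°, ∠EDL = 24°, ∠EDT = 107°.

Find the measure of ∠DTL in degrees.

1. ∠DET = 44°  [L on ray ET]
2. ∠DTE = 29°  [△DET]
3. ∠DTL = 29°  [L on ray TE]

∠DTL = 29°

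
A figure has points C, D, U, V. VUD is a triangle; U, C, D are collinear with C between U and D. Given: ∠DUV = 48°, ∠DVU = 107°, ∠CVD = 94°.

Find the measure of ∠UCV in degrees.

1. ∠UDV = 25°  [△VUD]
2. ∠CDV = 25°  [C on ray DU]
3. ∠DCV = 61°  [△VCD]
4. ∠UCV = 119°  [linear pair at C on UD]

∠UCV = 119°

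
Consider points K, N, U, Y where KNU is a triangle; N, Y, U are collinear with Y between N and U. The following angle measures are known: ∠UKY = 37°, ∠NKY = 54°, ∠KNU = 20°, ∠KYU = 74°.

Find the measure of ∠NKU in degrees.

∠NKU = 91°

1. ∠KUY = 69°  [△KYU]
2. ∠KUN = 69°  [Y on ray UN]
3. ∠NKU = 91°  [△KNU]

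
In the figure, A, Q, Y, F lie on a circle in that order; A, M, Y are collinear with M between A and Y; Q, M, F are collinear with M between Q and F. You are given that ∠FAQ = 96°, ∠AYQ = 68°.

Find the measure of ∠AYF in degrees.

1. ∠AFQ = 68°  [same arc AQ]
2. ∠AQF = 16°  [△AQF]
3. ∠AYF = 16°  [same arc AF]

∠AYF = 16°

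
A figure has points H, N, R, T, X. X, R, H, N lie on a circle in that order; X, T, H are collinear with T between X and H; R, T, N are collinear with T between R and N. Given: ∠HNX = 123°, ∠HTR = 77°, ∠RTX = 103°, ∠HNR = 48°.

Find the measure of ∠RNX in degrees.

∠RNX = 75°

1. ∠HRX = 57°  [cyclic XRHN, opposite ∠R+∠N]
2. ∠HXR = 48°  [same arc RH]
3. ∠RHX = 75°  [△XRH]
4. ∠RNX = 75°  [same arc XR]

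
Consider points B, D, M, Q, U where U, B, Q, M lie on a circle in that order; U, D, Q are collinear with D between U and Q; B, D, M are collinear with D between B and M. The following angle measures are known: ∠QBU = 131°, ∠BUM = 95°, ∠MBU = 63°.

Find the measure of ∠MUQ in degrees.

1. ∠QMU = 49°  [cyclic UBQM, opposite ∠B+∠M]
2. ∠MQU = 63°  [same arc UM]
3. ∠MUQ = 68°  [△UQM]

∠MUQ = 68°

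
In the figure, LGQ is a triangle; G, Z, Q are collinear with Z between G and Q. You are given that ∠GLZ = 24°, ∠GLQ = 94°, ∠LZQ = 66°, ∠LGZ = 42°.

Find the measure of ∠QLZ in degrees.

∠QLZ = 70°

1. ∠LGQ = 42°  [Z on ray GQ]
2. ∠GQL = 44°  [△LGQ]
3. ∠LQZ = 44°  [Z on ray QG]
4. ∠QLZ = 70°  [△LZQ]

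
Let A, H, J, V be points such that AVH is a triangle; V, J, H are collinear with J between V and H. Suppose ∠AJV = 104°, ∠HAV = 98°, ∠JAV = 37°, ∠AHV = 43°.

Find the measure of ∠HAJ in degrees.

1. ∠AJH = 76°  [linear pair at J on VH]
2. ∠AHJ = 43°  [J on ray HV]
3. ∠HAJ = 61°  [△AJH]

∠HAJ = 61°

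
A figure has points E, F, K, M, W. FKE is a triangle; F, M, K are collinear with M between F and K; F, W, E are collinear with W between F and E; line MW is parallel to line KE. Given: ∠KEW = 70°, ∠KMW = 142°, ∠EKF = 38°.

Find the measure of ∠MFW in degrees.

1. ∠FEK = 70°  [W on ray EF]
2. ∠FMW = 38°  [linear pair at M on FK]
3. ∠FWM = 70°  [MW∥KE, corresponding at W]
4. ∠MFW = 72°  [△FMW]

∠MFW = 72°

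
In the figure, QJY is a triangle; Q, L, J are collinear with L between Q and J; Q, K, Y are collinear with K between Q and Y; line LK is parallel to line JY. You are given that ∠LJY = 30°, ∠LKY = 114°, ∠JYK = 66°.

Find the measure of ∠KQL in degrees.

∠KQL = 84°

1. ∠QJY = 30°  [L on ray JQ]
2. ∠LKQ = 66°  [linear pair at K on QY]
3. ∠KLQ = 30°  [LK∥JY, corresponding at L]
4. ∠KQL = 84°  [△QLK]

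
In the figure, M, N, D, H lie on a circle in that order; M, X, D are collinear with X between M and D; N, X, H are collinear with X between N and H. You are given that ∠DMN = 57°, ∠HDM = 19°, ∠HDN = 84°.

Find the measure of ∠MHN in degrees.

1. ∠HNM = 19°  [same arc MH]
2. ∠HMN = 96°  [cyclic MNDH, opposite ∠M+∠D]
3. ∠MHN = 65°  [△MNH]

∠MHN = 65°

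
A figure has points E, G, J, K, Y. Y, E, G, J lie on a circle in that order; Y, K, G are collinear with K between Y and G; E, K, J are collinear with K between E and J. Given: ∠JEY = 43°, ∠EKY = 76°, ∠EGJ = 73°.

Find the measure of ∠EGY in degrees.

∠EGY = 30°

1. ∠EYJ = 107°  [cyclic YEGJ, opposite ∠Y+∠G]
2. ∠EJY = 30°  [△YEJ]
3. ∠EGY = 30°  [same arc YE]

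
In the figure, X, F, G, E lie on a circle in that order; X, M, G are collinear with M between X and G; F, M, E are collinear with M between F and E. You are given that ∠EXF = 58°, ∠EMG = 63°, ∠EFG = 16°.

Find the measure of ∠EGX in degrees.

∠EGX = 75°

1. ∠EGF = 122°  [cyclic XFGE, opposite ∠X+∠G]
2. ∠FEG = 42°  [△FGE]
3. ∠EGX = 75°  [△GME]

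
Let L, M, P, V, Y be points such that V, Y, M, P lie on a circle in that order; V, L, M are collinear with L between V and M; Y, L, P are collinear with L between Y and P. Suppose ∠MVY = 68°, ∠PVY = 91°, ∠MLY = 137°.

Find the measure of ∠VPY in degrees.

1. ∠VLY = 43°  [linear pair at L on VM]
2. ∠PYV = 69°  [△VLY]
3. ∠VPY = 20°  [△VYP]

∠VPY = 20°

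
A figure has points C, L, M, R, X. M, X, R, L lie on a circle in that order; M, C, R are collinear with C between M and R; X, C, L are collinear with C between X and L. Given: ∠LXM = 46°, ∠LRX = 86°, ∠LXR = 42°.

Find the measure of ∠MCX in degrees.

1. ∠LRM = 46°  [same arc ML]
2. ∠RLX = 52°  [△XRL]
3. ∠LCR = 82°  [△RCL]
4. ∠MCX = 82°  [vertical angles at C]

∠MCX = 82°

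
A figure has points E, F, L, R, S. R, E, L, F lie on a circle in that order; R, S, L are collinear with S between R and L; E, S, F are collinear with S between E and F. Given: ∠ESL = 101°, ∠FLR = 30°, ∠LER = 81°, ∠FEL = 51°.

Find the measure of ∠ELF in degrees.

1. ∠FSR = 101°  [vertical angles at S]
2. ∠FER = 30°  [same arc RF]
3. ∠FRL = 51°  [same arc LF]
4. ∠EFR = 28°  [△RSF]
5. ∠ERF = 122°  [△REF]
6. ∠ELF = 58°  [cyclic RELF, opposite ∠R+∠L]

∠ELF = 58°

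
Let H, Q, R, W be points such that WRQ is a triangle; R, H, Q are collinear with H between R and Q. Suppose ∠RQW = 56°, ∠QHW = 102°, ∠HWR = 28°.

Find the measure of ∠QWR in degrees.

1. ∠RHW = 78°  [linear pair at H on RQ]
2. ∠HRW = 74°  [△WRH]
3. ∠QRW = 74°  [H on ray RQ]
4. ∠QWR = 50°  [△WRQ]

∠QWR = 50°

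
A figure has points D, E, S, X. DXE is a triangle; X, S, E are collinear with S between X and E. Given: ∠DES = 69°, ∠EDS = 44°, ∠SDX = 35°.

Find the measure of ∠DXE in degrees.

1. ∠DSE = 67°  [△DSE]
2. ∠DSX = 113°  [linear pair at S on XE]
3. ∠DXS = 32°  [△DXS]
4. ∠DXE = 32°  [S on ray XE]

∠DXE = 32°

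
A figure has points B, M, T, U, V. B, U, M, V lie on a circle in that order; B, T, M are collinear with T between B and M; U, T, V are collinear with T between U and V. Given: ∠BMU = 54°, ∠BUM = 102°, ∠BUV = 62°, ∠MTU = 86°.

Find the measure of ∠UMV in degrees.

1. ∠MBU = 24°  [△BUM]
2. ∠MUV = 40°  [△UTM]
3. ∠MVU = 24°  [same arc UM]
4. ∠UMV = 116°  [△UMV]

∠UMV = 116°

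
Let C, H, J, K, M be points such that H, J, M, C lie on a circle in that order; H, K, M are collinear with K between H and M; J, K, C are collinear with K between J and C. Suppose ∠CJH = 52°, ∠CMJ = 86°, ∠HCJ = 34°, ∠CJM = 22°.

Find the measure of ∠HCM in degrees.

1. ∠CMH = 52°  [same arc HC]
2. ∠CHM = 22°  [same arc MC]
3. ∠HCM = 106°  [△HMC]

∠HCM = 106°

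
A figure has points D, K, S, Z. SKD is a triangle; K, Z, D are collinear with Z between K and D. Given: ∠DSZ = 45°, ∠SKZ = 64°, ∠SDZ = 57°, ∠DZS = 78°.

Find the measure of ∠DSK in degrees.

∠DSK = 59°

1. ∠DKS = 64°  [Z on ray KD]
2. ∠KDS = 57°  [Z on ray DK]
3. ∠DSK = 59°  [△SKD]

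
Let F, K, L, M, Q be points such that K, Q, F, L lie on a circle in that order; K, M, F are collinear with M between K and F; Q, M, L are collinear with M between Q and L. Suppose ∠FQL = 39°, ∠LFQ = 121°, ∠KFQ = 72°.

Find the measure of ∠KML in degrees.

1. ∠FKL = 39°  [same arc FL]
2. ∠KLQ = 72°  [same arc KQ]
3. ∠KML = 69°  [△KML]

∠KML = 69°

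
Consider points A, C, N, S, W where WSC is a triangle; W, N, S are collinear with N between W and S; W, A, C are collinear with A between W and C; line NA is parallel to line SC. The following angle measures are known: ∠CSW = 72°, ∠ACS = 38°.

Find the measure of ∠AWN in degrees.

∠AWN = 70°

1. ∠SCW = 38°  [A on ray CW]
2. ∠CWS = 70°  [△WSC]
3. ∠AWN = 70°  [N on WS, A on WC]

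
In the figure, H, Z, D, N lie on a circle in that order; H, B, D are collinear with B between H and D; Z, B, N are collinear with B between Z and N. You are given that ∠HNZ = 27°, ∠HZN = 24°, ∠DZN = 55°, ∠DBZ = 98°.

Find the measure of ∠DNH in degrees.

1. ∠HDN = 24°  [same arc HN]
2. ∠DHN = 55°  [same arc DN]
3. ∠DNH = 101°  [△HDN]

∠DNH = 101°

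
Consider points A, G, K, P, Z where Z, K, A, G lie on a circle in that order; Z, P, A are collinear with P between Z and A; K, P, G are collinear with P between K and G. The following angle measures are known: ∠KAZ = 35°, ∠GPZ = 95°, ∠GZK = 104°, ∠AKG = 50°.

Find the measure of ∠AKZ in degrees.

∠AKZ = 91°

1. ∠KGZ = 35°  [same arc ZK]
2. ∠APG = 85°  [linear pair at P on ZA]
3. ∠AZG = 50°  [△ZPG]
4. ∠GAK = 76°  [cyclic ZKAG, opposite ∠Z+∠A]
5. ∠AGK = 54°  [△KAG]
6. ∠GAZ = 41°  [△APG]
7. ∠AGZ = 89°  [△ZAG]
8. ∠AKZ = 91°  [cyclic ZKAG, opposite ∠K+∠G]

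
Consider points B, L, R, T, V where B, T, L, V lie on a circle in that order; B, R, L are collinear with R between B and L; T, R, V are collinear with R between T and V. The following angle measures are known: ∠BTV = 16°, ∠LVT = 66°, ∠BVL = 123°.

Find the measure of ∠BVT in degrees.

1. ∠BLV = 16°  [same arc BV]
2. ∠LRV = 98°  [△LRV]
3. ∠LBV = 41°  [△BLV]
4. ∠BRV = 82°  [linear pair at R on BL]
5. ∠BVT = 57°  [△BRV]

∠BVT = 57°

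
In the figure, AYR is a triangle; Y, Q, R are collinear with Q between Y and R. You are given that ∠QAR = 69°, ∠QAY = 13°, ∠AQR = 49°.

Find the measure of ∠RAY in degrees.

1. ∠ARQ = 62°  [△AQR]
2. ∠AQY = 131°  [linear pair at Q on YR]
3. ∠ARY = 62°  [Q on ray RY]
4. ∠AYQ = 36°  [△AYQ]
5. ∠AYR = 36°  [Q on ray YR]
6. ∠RAY = 82°  [△AYR]

∠RAY = 82°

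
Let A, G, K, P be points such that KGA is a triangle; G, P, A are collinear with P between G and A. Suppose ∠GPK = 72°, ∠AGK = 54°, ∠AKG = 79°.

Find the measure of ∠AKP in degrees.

1. ∠APK = 108°  [linear pair at P on GA]
2. ∠GAK = 47°  [△KGA]
3. ∠KAP = 47°  [P on ray AG]
4. ∠AKP = 25°  [△KPA]

∠AKP = 25°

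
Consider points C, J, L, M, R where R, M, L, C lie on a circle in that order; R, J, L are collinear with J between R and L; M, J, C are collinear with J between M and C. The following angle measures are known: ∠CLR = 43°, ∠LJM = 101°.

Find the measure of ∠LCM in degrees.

∠LCM = 58°

1. ∠CMR = 43°  [same arc RC]
2. ∠MJR = 79°  [linear pair at J on RL]
3. ∠LRM = 58°  [△RJM]
4. ∠LCM = 58°  [same arc ML]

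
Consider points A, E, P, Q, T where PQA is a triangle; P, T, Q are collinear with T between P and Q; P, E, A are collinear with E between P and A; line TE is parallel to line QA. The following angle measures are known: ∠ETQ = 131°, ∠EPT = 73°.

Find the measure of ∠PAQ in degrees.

1. ∠ETP = 49°  [linear pair at T on PQ]
2. ∠PET = 58°  [△PTE]
3. ∠PAQ = 58°  [TE∥QA, corresponding at E]

∠PAQ = 58°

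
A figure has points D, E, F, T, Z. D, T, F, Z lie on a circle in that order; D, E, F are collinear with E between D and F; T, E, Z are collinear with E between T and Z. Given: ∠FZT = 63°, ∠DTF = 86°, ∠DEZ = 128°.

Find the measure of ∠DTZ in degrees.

1. ∠FDT = 63°  [same arc TF]
2. ∠FET = 128°  [vertical angles at E]
3. ∠DET = 52°  [linear pair at E on DF]
4. ∠DTZ = 65°  [△DET]

∠DTZ = 65°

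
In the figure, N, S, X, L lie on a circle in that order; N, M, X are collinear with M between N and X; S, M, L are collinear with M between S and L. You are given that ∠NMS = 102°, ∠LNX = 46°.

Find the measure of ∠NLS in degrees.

∠NLS = 56°

1. ∠LMX = 102°  [vertical angles at M]
2. ∠LMN = 78°  [linear pair at M on NX]
3. ∠NLS = 56°  [△NML]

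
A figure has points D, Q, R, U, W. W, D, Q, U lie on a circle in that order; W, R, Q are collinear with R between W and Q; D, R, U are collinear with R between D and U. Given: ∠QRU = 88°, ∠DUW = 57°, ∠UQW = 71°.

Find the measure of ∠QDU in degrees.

1. ∠DRW = 88°  [vertical angles at R]
2. ∠DQW = 57°  [same arc WD]
3. ∠DRQ = 92°  [linear pair at R on WQ]
4. ∠QDU = 31°  [△DRQ]

∠QDU = 31°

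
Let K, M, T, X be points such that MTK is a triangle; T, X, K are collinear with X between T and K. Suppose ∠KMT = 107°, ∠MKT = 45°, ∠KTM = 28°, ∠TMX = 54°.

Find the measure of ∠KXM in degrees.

∠KXM = 82°

1. ∠MTX = 28°  [X on ray TK]
2. ∠MXT = 98°  [△MTX]
3. ∠KXM = 82°  [linear pair at X on TK]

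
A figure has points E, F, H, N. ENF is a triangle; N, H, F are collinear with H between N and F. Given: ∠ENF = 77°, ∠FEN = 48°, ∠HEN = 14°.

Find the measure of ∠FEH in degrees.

1. ∠EFN = 55°  [△ENF]
2. ∠ENH = 77°  [H on ray NF]
3. ∠EHN = 89°  [△ENH]
4. ∠EFH = 55°  [H on ray FN]
5. ∠EHF = 91°  [linear pair at H on NF]
6. ∠FEH = 34°  [△EHF]

∠FEH = 34°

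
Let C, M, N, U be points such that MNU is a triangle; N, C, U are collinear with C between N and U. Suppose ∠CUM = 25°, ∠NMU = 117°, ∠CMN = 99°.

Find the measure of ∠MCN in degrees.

∠MCN = 43°

1. ∠MUN = 25°  [C on ray UN]
2. ∠MNU = 38°  [△MNU]
3. ∠CNM = 38°  [C on ray NU]
4. ∠MCN = 43°  [△MNC]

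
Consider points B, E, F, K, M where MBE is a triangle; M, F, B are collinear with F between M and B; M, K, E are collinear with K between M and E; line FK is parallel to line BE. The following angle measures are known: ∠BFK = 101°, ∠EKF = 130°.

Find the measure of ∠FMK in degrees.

∠FMK = 51°

1. ∠KFM = 79°  [linear pair at F on MB]
2. ∠FKM = 50°  [linear pair at K on ME]
3. ∠FMK = 51°  [△MFK]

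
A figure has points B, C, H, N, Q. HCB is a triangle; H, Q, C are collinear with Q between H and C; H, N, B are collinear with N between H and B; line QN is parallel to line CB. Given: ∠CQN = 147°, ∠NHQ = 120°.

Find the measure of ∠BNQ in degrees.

1. ∠HQN = 33°  [linear pair at Q on HC]
2. ∠HNQ = 27°  [△HQN]
3. ∠BNQ = 153°  [linear pair at N on HB]

∠BNQ = 153°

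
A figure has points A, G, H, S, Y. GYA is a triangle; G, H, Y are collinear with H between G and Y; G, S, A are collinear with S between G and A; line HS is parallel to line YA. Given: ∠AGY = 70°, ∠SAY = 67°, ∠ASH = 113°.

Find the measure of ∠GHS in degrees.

∠GHS = 43°

1. ∠HGS = 70°  [H on GY, S on GA]
2. ∠GSH = 67°  [linear pair at S on GA]
3. ∠GHS = 43°  [△GHS]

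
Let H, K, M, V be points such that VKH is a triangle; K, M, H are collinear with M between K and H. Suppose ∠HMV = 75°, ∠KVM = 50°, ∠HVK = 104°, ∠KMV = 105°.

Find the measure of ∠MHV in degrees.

1. ∠MKV = 25°  [△VKM]
2. ∠HKV = 25°  [M on ray KH]
3. ∠KHV = 51°  [△VKH]
4. ∠MHV = 51°  [M on ray HK]

∠MHV = 51°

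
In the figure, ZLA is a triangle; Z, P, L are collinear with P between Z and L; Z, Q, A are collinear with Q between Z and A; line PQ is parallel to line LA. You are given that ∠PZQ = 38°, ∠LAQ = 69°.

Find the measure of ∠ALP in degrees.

1. ∠AZL = 38°  [P on ZL, Q on ZA]
2. ∠LAZ = 69°  [Q on ray AZ]
3. ∠ALZ = 73°  [△ZLA]
4. ∠ALP = 73°  [P on ray LZ]

∠ALP = 73°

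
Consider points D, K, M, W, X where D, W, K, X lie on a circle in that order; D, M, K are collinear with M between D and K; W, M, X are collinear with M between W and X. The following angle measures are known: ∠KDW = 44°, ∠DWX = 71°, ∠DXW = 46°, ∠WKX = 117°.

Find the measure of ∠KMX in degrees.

∠KMX = 65°

1. ∠KXW = 44°  [same arc WK]
2. ∠DKX = 71°  [same arc DX]
3. ∠KMX = 65°  [△KMX]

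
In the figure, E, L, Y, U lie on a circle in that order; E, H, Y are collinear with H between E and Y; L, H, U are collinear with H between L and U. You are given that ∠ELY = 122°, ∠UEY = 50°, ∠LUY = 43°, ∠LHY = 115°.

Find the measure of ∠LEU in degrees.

1. ∠ULY = 50°  [same arc YU]
2. ∠LYU = 87°  [△LYU]
3. ∠LEU = 93°  [cyclic ELYU, opposite ∠E+∠Y]

∠LEU = 93°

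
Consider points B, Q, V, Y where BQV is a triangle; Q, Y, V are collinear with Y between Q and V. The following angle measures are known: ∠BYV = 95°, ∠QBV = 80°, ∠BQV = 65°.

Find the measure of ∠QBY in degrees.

∠QBY = 30°

1. ∠BYQ = 85°  [linear pair at Y on QV]
2. ∠BQY = 65°  [Y on ray QV]
3. ∠QBY = 30°  [△BQY]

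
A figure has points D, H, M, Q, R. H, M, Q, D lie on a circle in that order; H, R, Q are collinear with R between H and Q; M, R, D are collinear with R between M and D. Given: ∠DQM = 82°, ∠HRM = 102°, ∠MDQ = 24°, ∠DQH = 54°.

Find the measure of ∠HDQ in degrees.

∠HDQ = 52°

1. ∠DMQ = 74°  [△MQD]
2. ∠DHQ = 74°  [same arc QD]
3. ∠HDQ = 52°  [△HQD]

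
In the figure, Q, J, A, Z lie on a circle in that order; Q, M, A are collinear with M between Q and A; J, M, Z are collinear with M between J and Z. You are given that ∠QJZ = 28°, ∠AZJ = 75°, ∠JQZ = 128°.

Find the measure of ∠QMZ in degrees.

∠QMZ = 103°

1. ∠QAZ = 28°  [same arc QZ]
2. ∠AMZ = 77°  [△AMZ]
3. ∠QMZ = 103°  [linear pair at M on QA]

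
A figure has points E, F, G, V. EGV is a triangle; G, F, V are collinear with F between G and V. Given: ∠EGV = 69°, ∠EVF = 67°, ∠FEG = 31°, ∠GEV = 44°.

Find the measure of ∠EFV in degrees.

1. ∠EGF = 69°  [F on ray GV]
2. ∠EFG = 80°  [△EGF]
3. ∠EFV = 100°  [linear pair at F on GV]

∠EFV = 100°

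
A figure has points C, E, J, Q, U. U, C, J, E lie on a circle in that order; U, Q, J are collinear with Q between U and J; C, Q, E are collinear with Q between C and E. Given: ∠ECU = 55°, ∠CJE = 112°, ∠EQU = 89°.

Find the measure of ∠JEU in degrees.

1. ∠EJU = 55°  [same arc UE]
2. ∠CUE = 68°  [cyclic UCJE, opposite ∠U+∠J]
3. ∠CEU = 57°  [△UCE]
4. ∠EUJ = 34°  [△UQE]
5. ∠JEU = 91°  [△UJE]

∠JEU = 91°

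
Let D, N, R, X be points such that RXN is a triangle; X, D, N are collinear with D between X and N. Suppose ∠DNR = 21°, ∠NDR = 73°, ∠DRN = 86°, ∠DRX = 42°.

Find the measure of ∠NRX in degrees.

∠NRX = 128°

1. ∠RNX = 21°  [D on ray NX]
2. ∠RDX = 107°  [linear pair at D on XN]
3. ∠DXR = 31°  [△RXD]
4. ∠NXR = 31°  [D on ray XN]
5. ∠NRX = 128°  [△RXN]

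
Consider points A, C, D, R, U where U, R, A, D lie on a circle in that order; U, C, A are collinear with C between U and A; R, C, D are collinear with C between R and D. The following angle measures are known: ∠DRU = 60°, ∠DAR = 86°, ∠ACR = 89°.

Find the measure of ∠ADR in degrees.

1. ∠DAU = 60°  [same arc UD]
2. ∠DCU = 89°  [vertical angles at C]
3. ∠ACD = 91°  [linear pair at C on UA]
4. ∠ADR = 29°  [△ACD]

∠ADR = 29°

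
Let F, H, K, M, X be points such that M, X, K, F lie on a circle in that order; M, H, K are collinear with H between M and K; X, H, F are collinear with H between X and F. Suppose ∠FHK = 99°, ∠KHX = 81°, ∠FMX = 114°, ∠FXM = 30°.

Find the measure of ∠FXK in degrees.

1. ∠FHM = 81°  [linear pair at H on MK]
2. ∠MFX = 36°  [△MXF]
3. ∠FMK = 63°  [△MHF]
4. ∠FXK = 63°  [same arc KF]

∠FXK = 63°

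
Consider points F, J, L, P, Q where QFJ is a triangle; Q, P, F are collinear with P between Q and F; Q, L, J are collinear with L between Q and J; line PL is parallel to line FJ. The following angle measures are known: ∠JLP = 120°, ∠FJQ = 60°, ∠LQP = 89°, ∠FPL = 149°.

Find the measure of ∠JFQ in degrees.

∠JFQ = 31°

1. ∠PLQ = 60°  [linear pair at L on QJ]
2. ∠LPQ = 31°  [△QPL]
3. ∠JFQ = 31°  [PL∥FJ, corresponding at P]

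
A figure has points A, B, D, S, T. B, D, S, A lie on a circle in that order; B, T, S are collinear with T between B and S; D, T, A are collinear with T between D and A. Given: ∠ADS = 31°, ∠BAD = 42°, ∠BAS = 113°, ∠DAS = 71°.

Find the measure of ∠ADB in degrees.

∠ADB = 36°

1. ∠ABS = 31°  [same arc SA]
2. ∠ASB = 36°  [△BSA]
3. ∠ADB = 36°  [same arc BA]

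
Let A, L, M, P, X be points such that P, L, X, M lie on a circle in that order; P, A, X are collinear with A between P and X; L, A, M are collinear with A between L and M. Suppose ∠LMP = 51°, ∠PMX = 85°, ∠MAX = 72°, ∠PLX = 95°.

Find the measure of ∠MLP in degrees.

1. ∠LXP = 51°  [same arc PL]
2. ∠LAP = 72°  [vertical angles at A]
3. ∠LPX = 34°  [△PLX]
4. ∠MLP = 74°  [△PAL]

∠MLP = 74°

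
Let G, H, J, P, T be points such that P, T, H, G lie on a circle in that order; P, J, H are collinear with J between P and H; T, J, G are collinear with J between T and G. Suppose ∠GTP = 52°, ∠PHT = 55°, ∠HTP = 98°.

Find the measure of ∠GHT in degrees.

∠GHT = 107°

1. ∠PGT = 55°  [same arc PT]
2. ∠GPT = 73°  [△PTG]
3. ∠GHT = 107°  [cyclic PTHG, opposite ∠P+∠H]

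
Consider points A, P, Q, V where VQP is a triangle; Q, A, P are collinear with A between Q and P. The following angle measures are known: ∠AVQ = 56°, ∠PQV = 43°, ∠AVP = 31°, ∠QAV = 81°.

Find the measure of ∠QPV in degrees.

∠QPV = 50°

1. ∠PAV = 99°  [linear pair at A on QP]
2. ∠APV = 50°  [△VAP]
3. ∠QPV = 50°  [A on ray PQ]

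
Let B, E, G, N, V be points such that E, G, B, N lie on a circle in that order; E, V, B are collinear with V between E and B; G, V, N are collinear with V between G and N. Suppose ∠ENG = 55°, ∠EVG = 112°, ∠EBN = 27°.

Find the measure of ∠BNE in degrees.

∠BNE = 96°

1. ∠EBG = 55°  [same arc EG]
2. ∠BVG = 68°  [linear pair at V on EB]
3. ∠BGN = 57°  [△GVB]
4. ∠BEN = 57°  [same arc BN]
5. ∠BNE = 96°  [△EBN]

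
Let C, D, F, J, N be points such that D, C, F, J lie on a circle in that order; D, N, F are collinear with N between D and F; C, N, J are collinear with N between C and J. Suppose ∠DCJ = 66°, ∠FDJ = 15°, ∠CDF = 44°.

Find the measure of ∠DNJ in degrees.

1. ∠DFJ = 66°  [same arc DJ]
2. ∠CJF = 44°  [same arc CF]
3. ∠FNJ = 70°  [△FNJ]
4. ∠DNJ = 110°  [linear pair at N on DF]

∠DNJ = 110°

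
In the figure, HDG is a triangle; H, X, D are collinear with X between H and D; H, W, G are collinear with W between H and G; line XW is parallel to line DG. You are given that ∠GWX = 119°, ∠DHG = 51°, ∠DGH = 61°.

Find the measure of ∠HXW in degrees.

1. ∠HWX = 61°  [linear pair at W on HG]
2. ∠WHX = 51°  [X on HD, W on HG]
3. ∠HXW = 68°  [△HXW]

∠HXW = 68°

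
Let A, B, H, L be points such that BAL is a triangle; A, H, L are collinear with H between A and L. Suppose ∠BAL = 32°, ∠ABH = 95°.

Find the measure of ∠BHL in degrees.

∠BHL = 127°

1. ∠BAH = 32°  [H on ray AL]
2. ∠AHB = 53°  [△BAH]
3. ∠BHL = 127°  [linear pair at H on AL]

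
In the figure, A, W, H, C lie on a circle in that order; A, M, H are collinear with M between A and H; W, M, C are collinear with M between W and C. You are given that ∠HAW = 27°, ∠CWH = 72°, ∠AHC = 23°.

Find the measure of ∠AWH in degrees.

1. ∠CAH = 72°  [same arc HC]
2. ∠ACH = 85°  [△AHC]
3. ∠AWH = 95°  [cyclic AWHC, opposite ∠W+∠C]

∠AWH = 95°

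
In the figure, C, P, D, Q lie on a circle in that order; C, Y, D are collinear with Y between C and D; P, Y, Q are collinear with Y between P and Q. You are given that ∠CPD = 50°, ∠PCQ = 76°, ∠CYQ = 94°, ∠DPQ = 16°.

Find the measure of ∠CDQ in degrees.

∠CDQ = 34°

1. ∠CQD = 130°  [cyclic CPDQ, opposite ∠P+∠Q]
2. ∠DCQ = 16°  [same arc DQ]
3. ∠CDQ = 34°  [△CDQ]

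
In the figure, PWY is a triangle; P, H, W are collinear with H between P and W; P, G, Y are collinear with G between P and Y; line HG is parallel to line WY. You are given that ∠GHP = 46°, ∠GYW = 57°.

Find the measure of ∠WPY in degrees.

1. ∠PWY = 46°  [HG∥WY, corresponding at H]
2. ∠PYW = 57°  [G on ray YP]
3. ∠WPY = 77°  [△PWY]

∠WPY = 77°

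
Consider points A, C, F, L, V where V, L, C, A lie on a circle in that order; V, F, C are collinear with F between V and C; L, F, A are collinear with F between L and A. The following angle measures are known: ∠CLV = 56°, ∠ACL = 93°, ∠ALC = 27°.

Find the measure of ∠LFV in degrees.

1. ∠CAV = 124°  [cyclic VLCA, opposite ∠L+∠A]
2. ∠CAL = 60°  [△LCA]
3. ∠AVC = 27°  [same arc CA]
4. ∠ACV = 29°  [△VCA]
5. ∠CVL = 60°  [same arc LC]
6. ∠ALV = 29°  [same arc VA]
7. ∠LFV = 91°  [△VFL]

∠LFV = 91°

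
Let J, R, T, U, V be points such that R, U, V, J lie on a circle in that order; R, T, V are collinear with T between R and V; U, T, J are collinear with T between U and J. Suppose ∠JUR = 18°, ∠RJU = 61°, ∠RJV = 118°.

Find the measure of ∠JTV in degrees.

1. ∠JVR = 18°  [same arc RJ]
2. ∠JRV = 44°  [△RVJ]
3. ∠JTR = 75°  [△RTJ]
4. ∠JTV = 105°  [linear pair at T on RV]

∠JTV = 105°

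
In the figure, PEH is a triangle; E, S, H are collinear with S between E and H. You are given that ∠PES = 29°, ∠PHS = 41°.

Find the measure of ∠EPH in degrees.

1. ∠HEP = 29°  [S on ray EH]
2. ∠EHP = 41°  [S on ray HE]
3. ∠EPH = 110°  [△PEH]

∠EPH = 110°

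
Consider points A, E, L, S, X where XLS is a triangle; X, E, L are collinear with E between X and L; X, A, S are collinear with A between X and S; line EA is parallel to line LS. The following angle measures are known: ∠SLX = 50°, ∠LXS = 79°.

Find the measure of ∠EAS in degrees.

1. ∠LSX = 51°  [△XLS]
2. ∠EAX = 51°  [EA∥LS, corresponding at A]
3. ∠EAS = 129°  [linear pair at A on XS]

∠EAS = 129°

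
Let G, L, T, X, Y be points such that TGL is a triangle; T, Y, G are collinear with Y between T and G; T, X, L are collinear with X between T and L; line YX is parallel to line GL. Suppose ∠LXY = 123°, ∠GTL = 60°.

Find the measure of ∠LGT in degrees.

1. ∠TXY = 57°  [linear pair at X on TL]
2. ∠XTY = 60°  [Y on TG, X on TL]
3. ∠TYX = 63°  [△TYX]
4. ∠LGT = 63°  [YX∥GL, corresponding at Y]

∠LGT = 63°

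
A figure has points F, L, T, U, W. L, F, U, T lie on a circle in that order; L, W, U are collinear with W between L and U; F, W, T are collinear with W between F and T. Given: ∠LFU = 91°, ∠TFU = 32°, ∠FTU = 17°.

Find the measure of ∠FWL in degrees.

1. ∠LTU = 89°  [cyclic LFUT, opposite ∠F+∠T]
2. ∠TLU = 32°  [same arc UT]
3. ∠FLU = 17°  [same arc FU]
4. ∠LUT = 59°  [△LUT]
5. ∠LFT = 59°  [same arc LT]
6. ∠FWL = 104°  [△LWF]

∠FWL = 104°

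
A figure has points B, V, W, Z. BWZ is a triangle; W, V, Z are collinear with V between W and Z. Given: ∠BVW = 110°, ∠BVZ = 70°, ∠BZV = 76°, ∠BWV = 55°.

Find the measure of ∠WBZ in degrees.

1. ∠BZW = 76°  [V on ray ZW]
2. ∠BWZ = 55°  [V on ray WZ]
3. ∠WBZ = 49°  [△BWZ]

∠WBZ = 49°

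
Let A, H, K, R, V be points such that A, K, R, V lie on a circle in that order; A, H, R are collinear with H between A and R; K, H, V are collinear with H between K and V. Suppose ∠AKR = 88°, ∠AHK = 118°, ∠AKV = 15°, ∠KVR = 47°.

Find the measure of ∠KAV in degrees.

∠KAV = 120°

1. ∠AVR = 92°  [cyclic AKRV, opposite ∠K+∠V]
2. ∠RHV = 118°  [vertical angles at H]
3. ∠ARV = 15°  [same arc AV]
4. ∠RAV = 73°  [△ARV]
5. ∠AHV = 62°  [linear pair at H on AR]
6. ∠AVK = 45°  [△AHV]
7. ∠KAV = 120°  [△AKV]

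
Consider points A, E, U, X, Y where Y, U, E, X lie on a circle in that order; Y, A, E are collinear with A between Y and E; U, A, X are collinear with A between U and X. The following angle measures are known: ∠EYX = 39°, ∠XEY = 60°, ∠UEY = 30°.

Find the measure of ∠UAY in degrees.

1. ∠EUX = 39°  [same arc EX]
2. ∠EAU = 111°  [△UAE]
3. ∠UAY = 69°  [linear pair at A on YE]

∠UAY = 69°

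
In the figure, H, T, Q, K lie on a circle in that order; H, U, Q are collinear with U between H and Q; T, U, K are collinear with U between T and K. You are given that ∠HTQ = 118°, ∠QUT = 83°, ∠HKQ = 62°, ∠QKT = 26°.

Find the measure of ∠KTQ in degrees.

1. ∠QHT = 26°  [same arc TQ]
2. ∠HQT = 36°  [△HTQ]
3. ∠KTQ = 61°  [△TUQ]

∠KTQ = 61°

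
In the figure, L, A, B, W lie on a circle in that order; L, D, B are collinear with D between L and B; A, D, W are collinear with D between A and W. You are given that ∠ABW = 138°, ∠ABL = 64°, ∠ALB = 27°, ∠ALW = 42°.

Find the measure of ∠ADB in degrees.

1. ∠AWB = 27°  [same arc AB]
2. ∠BAW = 15°  [△ABW]
3. ∠ADB = 101°  [△ADB]

∠ADB = 101°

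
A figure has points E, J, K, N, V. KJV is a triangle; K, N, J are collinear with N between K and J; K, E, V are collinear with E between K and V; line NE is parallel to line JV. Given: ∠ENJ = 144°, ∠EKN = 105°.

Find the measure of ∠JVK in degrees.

∠JVK = 39°

1. ∠ENK = 36°  [linear pair at N on KJ]
2. ∠KEN = 39°  [△KNE]
3. ∠JVK = 39°  [NE∥JV, corresponding at E]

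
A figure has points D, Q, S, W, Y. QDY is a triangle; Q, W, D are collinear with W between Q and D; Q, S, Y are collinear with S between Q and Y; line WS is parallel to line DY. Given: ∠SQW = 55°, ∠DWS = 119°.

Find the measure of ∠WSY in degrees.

1. ∠QWS = 61°  [linear pair at W on QD]
2. ∠QSW = 64°  [△QWS]
3. ∠WSY = 116°  [linear pair at S on QY]

∠WSY = 116°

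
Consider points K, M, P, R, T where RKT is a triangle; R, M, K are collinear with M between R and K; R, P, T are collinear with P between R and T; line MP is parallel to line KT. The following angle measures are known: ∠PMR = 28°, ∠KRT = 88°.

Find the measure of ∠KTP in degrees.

∠KTP = 64°

1. ∠RKT = 28°  [MP∥KT, corresponding at M]
2. ∠KTR = 64°  [△RKT]
3. ∠KTP = 64°  [P on ray TR]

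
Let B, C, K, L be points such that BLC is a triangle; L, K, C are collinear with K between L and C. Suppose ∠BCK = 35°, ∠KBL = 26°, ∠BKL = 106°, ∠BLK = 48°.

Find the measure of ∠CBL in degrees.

∠CBL = 97°

1. ∠BCL = 35°  [K on ray CL]
2. ∠BLC = 48°  [K on ray LC]
3. ∠CBL = 97°  [△BLC]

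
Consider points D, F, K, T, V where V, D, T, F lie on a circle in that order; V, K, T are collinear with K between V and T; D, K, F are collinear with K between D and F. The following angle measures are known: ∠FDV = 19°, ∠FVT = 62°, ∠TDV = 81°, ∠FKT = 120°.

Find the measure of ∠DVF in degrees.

1. ∠FTV = 19°  [same arc VF]
2. ∠FDT = 62°  [same arc TF]
3. ∠DFT = 41°  [△TKF]
4. ∠DTF = 77°  [△DTF]
5. ∠DVF = 103°  [cyclic VDTF, opposite ∠V+∠T]

∠DVF = 103°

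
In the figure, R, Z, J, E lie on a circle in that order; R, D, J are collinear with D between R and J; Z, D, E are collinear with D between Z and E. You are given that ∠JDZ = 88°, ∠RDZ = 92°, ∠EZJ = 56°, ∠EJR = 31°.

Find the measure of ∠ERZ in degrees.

∠ERZ = 113°

1. ∠EDR = 88°  [vertical angles at D]
2. ∠ERJ = 56°  [same arc JE]
3. ∠EZR = 31°  [same arc RE]
4. ∠REZ = 36°  [△RDE]
5. ∠ERZ = 113°  [△RZE]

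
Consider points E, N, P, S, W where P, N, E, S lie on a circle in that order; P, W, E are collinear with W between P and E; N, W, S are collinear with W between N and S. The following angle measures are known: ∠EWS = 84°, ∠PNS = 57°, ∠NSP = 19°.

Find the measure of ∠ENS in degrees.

∠ENS = 65°

1. ∠NWP = 84°  [vertical angles at W]
2. ∠NEP = 19°  [same arc PN]
3. ∠EWN = 96°  [linear pair at W on PE]
4. ∠ENS = 65°  [△NWE]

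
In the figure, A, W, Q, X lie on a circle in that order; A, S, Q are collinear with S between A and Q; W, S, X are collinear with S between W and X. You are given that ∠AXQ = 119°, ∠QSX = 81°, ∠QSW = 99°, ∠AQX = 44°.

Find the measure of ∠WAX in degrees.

1. ∠QAX = 17°  [△AQX]
2. ∠ASX = 99°  [linear pair at S on AQ]
3. ∠AWX = 44°  [same arc AX]
4. ∠AXW = 64°  [△ASX]
5. ∠WAX = 72°  [△AWX]

∠WAX = 72°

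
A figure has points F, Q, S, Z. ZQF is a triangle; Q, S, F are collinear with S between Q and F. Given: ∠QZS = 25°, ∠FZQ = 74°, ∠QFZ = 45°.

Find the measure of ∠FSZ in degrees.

∠FSZ = 86°

1. ∠FQZ = 61°  [△ZQF]
2. ∠SQZ = 61°  [S on ray QF]
3. ∠QSZ = 94°  [△ZQS]
4. ∠FSZ = 86°  [linear pair at S on QF]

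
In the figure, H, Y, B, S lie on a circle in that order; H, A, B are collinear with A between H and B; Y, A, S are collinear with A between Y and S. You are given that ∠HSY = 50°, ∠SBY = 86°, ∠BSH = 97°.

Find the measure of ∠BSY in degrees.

∠BSY = 47°

1. ∠HBY = 50°  [same arc HY]
2. ∠BYH = 83°  [cyclic HYBS, opposite ∠Y+∠S]
3. ∠BHY = 47°  [△HYB]
4. ∠BSY = 47°  [same arc YB]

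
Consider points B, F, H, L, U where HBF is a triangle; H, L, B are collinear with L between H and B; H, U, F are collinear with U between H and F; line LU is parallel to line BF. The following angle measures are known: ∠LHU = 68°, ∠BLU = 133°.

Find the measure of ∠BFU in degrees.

∠BFU = 65°

1. ∠HLU = 47°  [linear pair at L on HB]
2. ∠HUL = 65°  [△HLU]
3. ∠FUL = 115°  [linear pair at U on HF]
4. ∠BFU = 65°  [LU∥BF, co-interior at F–U]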